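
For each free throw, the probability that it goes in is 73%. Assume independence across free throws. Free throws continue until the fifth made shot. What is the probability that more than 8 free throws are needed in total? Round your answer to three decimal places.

0.143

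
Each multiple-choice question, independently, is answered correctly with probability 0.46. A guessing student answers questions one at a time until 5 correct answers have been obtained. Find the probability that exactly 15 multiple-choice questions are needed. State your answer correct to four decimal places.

Y = trial on which the fifth success occurs; negative binomial, r=5, p=0.46.
P(Y=15) = C(14,4) · p^5 · (1−p)^10
= 1001 · 0.020596 · 0.0021083 = 0.043467

0.0435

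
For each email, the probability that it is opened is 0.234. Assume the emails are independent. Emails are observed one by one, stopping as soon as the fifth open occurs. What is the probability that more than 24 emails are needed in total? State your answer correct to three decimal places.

Needing more than 24 emails ⇔ fewer than 5 successes in the first 24. With X ~ Binomial(24, 0.234), P(Y > 24) = P(X ≤ 4).
  k=0: C(24,0)·0.234^0·0.766^24 = 0.00167
  k=1: C(24,1)·0.234^1·0.766^23 = 0.01221
  k=2: C(24,2)·0.234^2·0.766^22 = 0.04289
  k=3: C(24,3)·0.234^3·0.766^21 = 0.09609
  k=4: C(24,4)·0.234^4·0.766^20 = 0.15410
P(X ≤ 4) = 0.30695

0.307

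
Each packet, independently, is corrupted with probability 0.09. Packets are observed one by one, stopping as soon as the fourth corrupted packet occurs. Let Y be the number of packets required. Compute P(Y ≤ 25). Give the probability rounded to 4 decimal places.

0.1831

Finishing within 25 packets ⇔ at least 4 successes in the first 25. With X ~ Binomial(25, 0.09), P(Y ≤ 25) = 1 − P(X ≤ 3).
  k=0: C(25,0)·0.09^0·0.91^25 = 0.094631
  k=1: C(25,1)·0.09^1·0.91^24 = 0.233978
  k=2: C(25,2)·0.09^2·0.91^23 = 0.277689
  k=3: C(25,3)·0.09^3·0.91^22 = 0.210555
1 − 0.816854 = 0.183146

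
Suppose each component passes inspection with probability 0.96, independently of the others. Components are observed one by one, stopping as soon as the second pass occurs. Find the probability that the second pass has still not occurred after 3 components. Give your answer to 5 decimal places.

0.00467

Needing more than 3 components ⇔ fewer than 2 successes in the first 3. With X ~ Binomial(3, 0.96), P(Y > 3) = P(X ≤ 1).
  k=0: C(3,0)·0.96^0·0.04^3 = 0.0000640
  k=1: C(3,1)·0.96^1·0.04^2 = 0.0046080
P(X ≤ 1) = 0.0046720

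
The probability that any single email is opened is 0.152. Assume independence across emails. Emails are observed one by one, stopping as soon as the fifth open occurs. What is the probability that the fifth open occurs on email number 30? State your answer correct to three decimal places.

0.031

Y = trial on which the fifth success occurs; negative binomial, r=5, p=0.152.
P(Y=30) = C(29,4) · p^5 · (1−p)^25
= 23751 · 8.1137e-05 · 0.016214 = 0.03125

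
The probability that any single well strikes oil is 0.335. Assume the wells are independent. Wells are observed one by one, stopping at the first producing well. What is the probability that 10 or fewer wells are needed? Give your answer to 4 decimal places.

Y = number of wells to the first success; geometric, p = 0.335.
P(Y ≤ 10) = 1 − (1−p)^10 = 1 − 0.016913 = 0.983087

0.9831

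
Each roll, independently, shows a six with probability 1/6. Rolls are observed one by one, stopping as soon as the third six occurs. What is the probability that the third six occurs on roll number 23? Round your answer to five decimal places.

Y = trial on which the third success occurs; negative binomial, r=3, p=0.166667.
P(Y=23) = C(22,2) · p^3 · (1−p)^20
= 231 · 0.0046296 · 0.026084 = 0.0278954

0.02790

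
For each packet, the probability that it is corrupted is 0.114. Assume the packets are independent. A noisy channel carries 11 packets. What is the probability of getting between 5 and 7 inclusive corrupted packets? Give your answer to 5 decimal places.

0.00491

X ~ Binomial(11, 0.114); P(5 ≤ X ≤ 7) = Σ C(11,k) p^k (1−p)^(11−k) over k:
  k=5: C(11,5)·0.114^5·0.886^6 = 0.0043030
  k=6: C(11,6)·0.114^6·0.886^5 = 0.0005537
  k=7: C(11,7)·0.114^7·0.886^4 = 0.0000509
Total = 0.0049075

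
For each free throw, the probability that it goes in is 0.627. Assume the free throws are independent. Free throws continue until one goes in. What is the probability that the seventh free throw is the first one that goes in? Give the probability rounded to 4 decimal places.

0.0017

Geometric (trials to first success), p = 0.627.
P(Y = 7) = (1−p)^6 · p = 0.0026931 · 0.627 = 0.001689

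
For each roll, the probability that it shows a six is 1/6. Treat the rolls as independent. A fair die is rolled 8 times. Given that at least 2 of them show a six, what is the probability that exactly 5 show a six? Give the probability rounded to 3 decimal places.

0.011

X ~ Binomial(8, 0.166667). Want P(X=5 | X≥2) = P(X=5) / P(X≥2).
P(X=5) = C(8,5)·0.166667^5·0.833333^3 = 0.00417
P(X≥2) = 1 − 0.23257 − 0.37211 = 0.39532
Ratio = 0.00417 / 0.39532 = 0.01054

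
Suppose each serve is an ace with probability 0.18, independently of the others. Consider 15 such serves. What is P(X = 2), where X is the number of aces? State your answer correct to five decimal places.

X ~ Binomial(n=15, p=0.18).
P(X=2) = C(15,2) · p^2 · (1−p)^13
= 105 · 0.0324 · 0.075784 = 0.2578187

0.25782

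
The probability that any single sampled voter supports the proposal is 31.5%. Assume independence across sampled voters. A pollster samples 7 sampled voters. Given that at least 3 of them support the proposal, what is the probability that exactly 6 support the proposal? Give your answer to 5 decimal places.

X ~ Binomial(7, 0.315). Want P(X=6 | X≥3) = P(X=6) / P(X≥3).
P(X=6) = C(7,6)·0.315^6·0.685^1 = 0.0046844
P(X≥3) = 1 − 0.0707675 − 0.2277991 − 0.3142630 = 0.3871704
Ratio = 0.0046844 / 0.3871704 = 0.0120990

0.01210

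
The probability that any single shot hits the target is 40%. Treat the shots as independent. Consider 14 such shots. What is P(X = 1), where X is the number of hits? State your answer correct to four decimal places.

0.0073

X ~ Binomial(n=14, p=0.40).
P(X=1) = C(14,1) · p^1 · (1−p)^13
= 14 · 0.4 · 0.0013061 = 0.007314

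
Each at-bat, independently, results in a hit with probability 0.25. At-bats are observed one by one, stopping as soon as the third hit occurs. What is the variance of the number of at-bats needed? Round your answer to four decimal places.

36.0000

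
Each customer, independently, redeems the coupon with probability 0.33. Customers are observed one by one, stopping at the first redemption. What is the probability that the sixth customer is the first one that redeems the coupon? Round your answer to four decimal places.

0.0446

Geometric (trials to first success), p = 0.33.
P(Y = 6) = (1−p)^5 · p = 0.13501 · 0.33 = 0.044554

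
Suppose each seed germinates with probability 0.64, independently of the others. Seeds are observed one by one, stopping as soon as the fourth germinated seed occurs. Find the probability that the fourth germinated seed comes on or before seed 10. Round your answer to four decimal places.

Finishing within 10 seeds ⇔ at least 4 successes in the first 10. With X ~ Binomial(10, 0.64), P(Y ≤ 10) = 1 − P(X ≤ 3).
  k=0: C(10,0)·0.64^0·0.36^10 = 0.000037
  k=1: C(10,1)·0.64^1·0.36^9 = 0.000650
  k=2: C(10,2)·0.64^2·0.36^8 = 0.005200
  k=3: C(10,3)·0.64^3·0.36^7 = 0.024651
1 − 0.030538 = 0.969462

0.9695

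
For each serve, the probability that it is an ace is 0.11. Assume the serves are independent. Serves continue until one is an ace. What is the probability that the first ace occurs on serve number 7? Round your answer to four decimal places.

0.0547

Geometric (trials to first success), p = 0.11.
P(Y = 7) = (1−p)^6 · p = 0.49698 · 0.11 = 0.054668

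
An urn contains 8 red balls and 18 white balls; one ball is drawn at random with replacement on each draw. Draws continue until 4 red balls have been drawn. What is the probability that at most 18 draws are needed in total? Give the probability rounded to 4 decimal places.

Finishing within 18 draws ⇔ at least 4 successes in the first 18. With X ~ Binomial(18, 0.307692), P(Y ≤ 18) = 1 − P(X ≤ 3).
  k=0: C(18,0)·0.307692^0·0.692308^18 = 0.001335
  k=1: C(18,1)·0.307692^1·0.692308^17 = 0.010678
  k=2: C(18,2)·0.307692^2·0.692308^16 = 0.040338
  k=3: C(18,3)·0.307692^3·0.692308^15 = 0.095615
1 − 0.147965 = 0.852035

0.8520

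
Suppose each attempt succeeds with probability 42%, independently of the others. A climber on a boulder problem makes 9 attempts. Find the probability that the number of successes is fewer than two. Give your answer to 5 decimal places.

X ~ Binomial(9, 0.42); P(X ≤ 1) = Σ C(9,k) p^k (1−p)^(9−k) over k:
  k=0: C(9,0)·0.42^0·0.58^9 = 0.0074277
  k=1: C(9,1)·0.42^1·0.58^8 = 0.0484078
Total = 0.0558355

0.05584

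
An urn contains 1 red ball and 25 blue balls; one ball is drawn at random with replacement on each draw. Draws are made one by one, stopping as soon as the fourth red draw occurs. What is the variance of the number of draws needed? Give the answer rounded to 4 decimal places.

2600.0000

Y = total draws until the fourth success; negative binomial with r=4, p=0.038462.
Var(Y) = r(1−p)/p² = 4·0.961538 / 0.038462² = 2600.000000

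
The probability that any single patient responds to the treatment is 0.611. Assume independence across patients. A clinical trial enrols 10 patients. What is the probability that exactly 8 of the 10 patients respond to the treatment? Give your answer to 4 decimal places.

0.1323

X ~ Binomial(n=10, p=0.611).
P(X=8) = C(10,8) · p^8 · (1−p)^2
= 45 · 0.019424 · 0.15132 = 0.132264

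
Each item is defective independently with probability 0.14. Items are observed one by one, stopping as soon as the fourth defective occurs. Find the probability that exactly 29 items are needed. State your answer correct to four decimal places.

0.0290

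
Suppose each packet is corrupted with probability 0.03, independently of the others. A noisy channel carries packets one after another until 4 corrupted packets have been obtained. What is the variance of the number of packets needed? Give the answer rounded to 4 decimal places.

4311.1111

Y = total packets until the fourth success; negative binomial with r=4, p=0.03.
Var(Y) = r(1−p)/p² = 4·0.97 / 0.03² = 4311.111111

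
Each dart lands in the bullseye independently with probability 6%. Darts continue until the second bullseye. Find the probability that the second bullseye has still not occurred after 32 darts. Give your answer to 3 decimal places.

Needing more than 32 darts ⇔ fewer than 2 successes in the first 32. With X ~ Binomial(32, 0.06), P(Y > 32) = P(X ≤ 1).
  k=0: C(32,0)·0.06^0·0.94^32 = 0.13807
  k=1: C(32,1)·0.06^1·0.94^31 = 0.28201
P(X ≤ 1) = 0.42008

0.420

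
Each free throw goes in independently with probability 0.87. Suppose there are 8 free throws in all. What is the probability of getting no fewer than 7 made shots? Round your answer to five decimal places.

X ~ Binomial(8, 0.87); P(X ≥ 7) = Σ C(8,k) p^k (1−p)^(8−k) over k:
  k=7: C(8,7)·0.87^7·0.13^1 = 0.3923450
  k=8: C(8,8)·0.87^8·0.13^0 = 0.3282117
Total = 0.7205567

0.72056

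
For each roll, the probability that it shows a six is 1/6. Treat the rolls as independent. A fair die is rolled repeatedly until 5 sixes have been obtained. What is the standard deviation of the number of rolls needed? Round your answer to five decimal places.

Y = total rolls until the fifth success; negative binomial with r=5, p=0.166667.
SD(Y) = √[r(1−p)/p²] = √(150.0000000) = 12.2474487

12.24745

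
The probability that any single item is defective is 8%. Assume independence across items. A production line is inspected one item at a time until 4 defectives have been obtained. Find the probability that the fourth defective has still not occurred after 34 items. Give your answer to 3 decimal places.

0.712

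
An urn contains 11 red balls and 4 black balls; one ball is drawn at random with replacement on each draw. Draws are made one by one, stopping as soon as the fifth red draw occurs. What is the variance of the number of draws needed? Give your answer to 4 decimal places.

2.4793

Y = total draws until the fifth success; negative binomial with r=5, p=0.733333.
Var(Y) = r(1−p)/p² = 5·0.266667 / 0.733333² = 2.479339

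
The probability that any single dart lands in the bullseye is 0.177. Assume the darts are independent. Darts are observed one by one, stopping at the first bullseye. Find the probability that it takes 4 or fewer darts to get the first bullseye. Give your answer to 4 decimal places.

0.5412

Y = number of darts to the first success; geometric, p = 0.177.
P(Y ≤ 4) = 1 − (1−p)^4 = 1 − 0.458775 = 0.541225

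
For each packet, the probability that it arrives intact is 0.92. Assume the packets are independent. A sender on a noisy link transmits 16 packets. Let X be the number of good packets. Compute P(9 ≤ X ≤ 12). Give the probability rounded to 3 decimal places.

0.034

X ~ Binomial(16, 0.92); P(9 ≤ X ≤ 12) = Σ C(16,k) p^k (1−p)^(16−k) over k:
  k=9: C(16,9)·0.92^9·0.08^7 = 0.00011
  k=10: C(16,10)·0.92^10·0.08^6 = 0.00091
  k=11: C(16,11)·0.92^11·0.08^5 = 0.00572
  k=12: C(16,12)·0.92^12·0.08^4 = 0.02741
Total = 0.03415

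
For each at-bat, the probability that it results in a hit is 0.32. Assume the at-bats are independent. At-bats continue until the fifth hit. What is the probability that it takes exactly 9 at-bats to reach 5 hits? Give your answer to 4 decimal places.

0.0502

Y = trial on which the fifth success occurs; negative binomial, r=5, p=0.32.
P(Y=9) = C(8,4) · p^5 · (1−p)^4
= 70 · 0.0033554 · 0.21381 = 0.050221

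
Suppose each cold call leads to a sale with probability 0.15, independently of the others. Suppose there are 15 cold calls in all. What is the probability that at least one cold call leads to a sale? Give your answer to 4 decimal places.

P(at least one) = 1 − P(none) = 1 − (1 − 0.15)^15
= 1 − 0.087354 = 0.912646

0.9126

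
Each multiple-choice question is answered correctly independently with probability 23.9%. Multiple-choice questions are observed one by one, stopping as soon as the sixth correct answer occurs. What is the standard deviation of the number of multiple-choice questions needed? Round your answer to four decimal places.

8.9407

Y = total multiple-choice questions until the sixth success; negative binomial with r=6, p=0.239.
SD(Y) = √[r(1−p)/p²] = √(79.935575) = 8.940670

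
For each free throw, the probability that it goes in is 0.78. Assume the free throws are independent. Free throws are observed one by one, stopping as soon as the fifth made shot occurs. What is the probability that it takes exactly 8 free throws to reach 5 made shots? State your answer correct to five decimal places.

0.10760

Y = trial on which the fifth success occurs; negative binomial, r=5, p=0.78.
P(Y=8) = C(7,4) · p^5 · (1−p)^3
= 35 · 0.28872 · 0.010648 = 0.1075992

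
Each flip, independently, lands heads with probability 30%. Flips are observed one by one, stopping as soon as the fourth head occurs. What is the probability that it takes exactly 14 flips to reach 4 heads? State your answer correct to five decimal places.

0.06544

Y = trial on which the fourth success occurs; negative binomial, r=4, p=0.30.
P(Y=14) = C(13,3) · p^4 · (1−p)^10
= 286 · 0.0081 · 0.028248 = 0.0654382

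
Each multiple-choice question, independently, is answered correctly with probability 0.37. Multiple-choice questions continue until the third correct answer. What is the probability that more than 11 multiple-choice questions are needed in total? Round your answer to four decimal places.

Needing more than 11 multiple-choice questions ⇔ fewer than 3 successes in the first 11. With X ~ Binomial(11, 0.37), P(Y > 11) = P(X ≤ 2).
  k=0: C(11,0)·0.37^0·0.63^11 = 0.006205
  k=1: C(11,1)·0.37^1·0.63^10 = 0.040087
  k=2: C(11,2)·0.37^2·0.63^9 = 0.117715
P(X ≤ 2) = 0.164007

0.1640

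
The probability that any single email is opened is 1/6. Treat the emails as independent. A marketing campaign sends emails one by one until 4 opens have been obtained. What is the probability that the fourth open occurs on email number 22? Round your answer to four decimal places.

Y = trial on which the fourth success occurs; negative binomial, r=4, p=0.166667.
P(Y=22) = C(21,3) · p^4 · (1−p)^18
= 1330 · 0.0007716 · 0.037561 = 0.038546

0.0385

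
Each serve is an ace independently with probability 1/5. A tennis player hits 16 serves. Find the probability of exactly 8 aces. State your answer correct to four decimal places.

0.0055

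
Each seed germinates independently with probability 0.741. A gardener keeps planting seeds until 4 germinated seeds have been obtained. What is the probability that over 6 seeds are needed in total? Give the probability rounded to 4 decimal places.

0.1839

Needing more than 6 seeds ⇔ fewer than 4 successes in the first 6. With X ~ Binomial(6, 0.741), P(Y > 6) = P(X ≤ 3).
  k=0: C(6,0)·0.741^0·0.259^6 = 0.000302
  k=1: C(6,1)·0.741^1·0.259^5 = 0.005182
  k=2: C(6,2)·0.741^2·0.259^4 = 0.037062
  k=3: C(6,3)·0.741^3·0.259^3 = 0.141379
P(X ≤ 3) = 0.183924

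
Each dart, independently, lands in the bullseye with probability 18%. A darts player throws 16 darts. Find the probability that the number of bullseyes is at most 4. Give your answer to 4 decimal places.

X ~ Binomial(16, 0.18); P(X ≤ 4) = Σ C(16,k) p^k (1−p)^(16−k) over k:
  k=0: C(16,0)·0.18^0·0.82^16 = 0.041785
  k=1: C(16,1)·0.18^1·0.82^15 = 0.146757
  k=2: C(16,2)·0.18^2·0.82^14 = 0.241613
  k=3: C(16,3)·0.18^3·0.82^13 = 0.247506
  k=4: C(16,4)·0.18^4·0.82^12 = 0.176574
Total = 0.854236

0.8542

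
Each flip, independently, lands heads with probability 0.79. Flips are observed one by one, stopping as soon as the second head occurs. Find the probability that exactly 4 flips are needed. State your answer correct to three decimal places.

0.083

Y = trial on which the second success occurs; negative binomial, r=2, p=0.79.
P(Y=4) = C(3,1) · p^2 · (1−p)^2
= 3 · 0.6241 · 0.0441 = 0.08257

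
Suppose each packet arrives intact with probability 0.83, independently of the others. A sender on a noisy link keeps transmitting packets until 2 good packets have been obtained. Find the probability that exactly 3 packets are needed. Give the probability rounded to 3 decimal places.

Y = trial on which the second success occurs; negative binomial, r=2, p=0.83.
P(Y=3) = C(2,1) · p^2 · (1−p)^1
= 2 · 0.6889 · 0.17 = 0.23423

0.234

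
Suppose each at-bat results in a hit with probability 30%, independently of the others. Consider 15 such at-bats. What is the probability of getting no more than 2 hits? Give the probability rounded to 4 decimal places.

X ~ Binomial(15, 0.30); P(X ≤ 2) = Σ C(15,k) p^k (1−p)^(15−k) over k:
  k=0: C(15,0)·0.30^0·0.70^15 = 0.004748
  k=1: C(15,1)·0.30^1·0.70^14 = 0.030520
  k=2: C(15,2)·0.30^2·0.70^13 = 0.091560
Total = 0.126828

0.1268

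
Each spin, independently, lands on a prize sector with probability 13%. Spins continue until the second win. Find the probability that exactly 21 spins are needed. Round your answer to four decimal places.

0.0240

Y = trial on which the second success occurs; negative binomial, r=2, p=0.13.
P(Y=21) = C(20,1) · p^2 · (1−p)^19
= 20 · 0.0169 · 0.070936 = 0.023976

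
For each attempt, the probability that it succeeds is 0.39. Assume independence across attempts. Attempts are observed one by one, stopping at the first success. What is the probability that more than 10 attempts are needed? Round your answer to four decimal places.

0.0071

Y = number of attempts to the first success; geometric, p = 0.39.
P(Y > 10) = P(first 10 all fail) = (1−p)^10 = 0.007133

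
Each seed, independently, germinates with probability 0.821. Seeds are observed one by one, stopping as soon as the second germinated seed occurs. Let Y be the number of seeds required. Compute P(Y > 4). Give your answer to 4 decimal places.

0.0199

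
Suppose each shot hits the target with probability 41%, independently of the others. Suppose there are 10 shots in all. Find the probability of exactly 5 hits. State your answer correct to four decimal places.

0.2087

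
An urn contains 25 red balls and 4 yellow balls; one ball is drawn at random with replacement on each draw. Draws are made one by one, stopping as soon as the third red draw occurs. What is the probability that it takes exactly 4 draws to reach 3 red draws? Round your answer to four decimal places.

0.2651

Y = trial on which the third success occurs; negative binomial, r=3, p=0.862069.
P(Y=4) = C(3,2) · p^3 · (1−p)^1
= 3 · 0.64066 · 0.13793 = 0.265100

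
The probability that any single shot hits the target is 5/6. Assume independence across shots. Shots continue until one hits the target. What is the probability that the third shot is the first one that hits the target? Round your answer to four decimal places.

0.0231

Geometric (trials to first success), p = 0.833333.
P(Y = 3) = (1−p)^2 · p = 0.027778 · 0.833333 = 0.023148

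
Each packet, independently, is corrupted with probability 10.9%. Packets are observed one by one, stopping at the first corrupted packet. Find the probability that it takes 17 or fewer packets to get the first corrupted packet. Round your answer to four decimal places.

0.8594

Y = number of packets to the first success; geometric, p = 0.109.
P(Y ≤ 17) = 1 − (1−p)^17 = 1 − 0.140579 = 0.859421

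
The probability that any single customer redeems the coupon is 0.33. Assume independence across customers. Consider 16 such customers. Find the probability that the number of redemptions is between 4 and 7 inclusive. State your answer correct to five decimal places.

X ~ Binomial(16, 0.33); P(4 ≤ X ≤ 7) = Σ C(16,k) p^k (1−p)^(16−k) over k:
  k=4: C(16,4)·0.33^4·0.67^12 = 0.1766139
  k=5: C(16,5)·0.33^5·0.67^11 = 0.2087734
  k=6: C(16,6)·0.33^6·0.67^10 = 0.1885193
  k=7: C(16,7)·0.33^7·0.67^9 = 0.1326468
Total = 0.7065533

0.70655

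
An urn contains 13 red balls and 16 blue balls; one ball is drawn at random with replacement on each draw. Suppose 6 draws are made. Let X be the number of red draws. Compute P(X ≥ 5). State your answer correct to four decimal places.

0.0680

X ~ Binomial(6, 0.448276); P(X ≥ 5) = Σ C(6,k) p^k (1−p)^(6−k) over k:
  k=5: C(6,5)·0.448276^5·0.551724^1 = 0.059924
  k=6: C(6,6)·0.448276^6·0.551724^0 = 0.008115
Total = 0.068039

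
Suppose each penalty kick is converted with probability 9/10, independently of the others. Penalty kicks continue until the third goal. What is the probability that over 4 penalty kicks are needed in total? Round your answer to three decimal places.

0.052

Needing more than 4 penalty kicks ⇔ fewer than 3 successes in the first 4. With X ~ Binomial(4, 0.90), P(Y > 4) = P(X ≤ 2).
  k=0: C(4,0)·0.90^0·0.10^4 = 0.00010
  k=1: C(4,1)·0.90^1·0.10^3 = 0.00360
  k=2: C(4,2)·0.90^2·0.10^2 = 0.04860
P(X ≤ 2) = 0.05230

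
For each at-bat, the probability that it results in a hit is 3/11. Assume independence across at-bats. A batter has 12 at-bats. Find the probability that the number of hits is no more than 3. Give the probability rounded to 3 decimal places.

0.578

X ~ Binomial(12, 0.272727); P(X ≤ 3) = Σ C(12,k) p^k (1−p)^(12−k) over k:
  k=0: C(12,0)·0.272727^0·0.727273^12 = 0.02190
  k=1: C(12,1)·0.272727^1·0.727273^11 = 0.09853
  k=2: C(12,2)·0.272727^2·0.727273^10 = 0.20322
  k=3: C(12,3)·0.272727^3·0.727273^9 = 0.25403
Total = 0.57768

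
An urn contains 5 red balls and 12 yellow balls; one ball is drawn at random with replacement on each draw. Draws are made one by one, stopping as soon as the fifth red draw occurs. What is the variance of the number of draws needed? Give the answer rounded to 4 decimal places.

Y = total draws until the fifth success; negative binomial with r=5, p=0.294118.
Var(Y) = r(1−p)/p² = 5·0.705882 / 0.294118² = 40.800000

40.8000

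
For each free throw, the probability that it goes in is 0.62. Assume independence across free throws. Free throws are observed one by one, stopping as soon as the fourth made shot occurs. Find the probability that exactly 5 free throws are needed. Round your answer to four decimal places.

Y = trial on which the fourth success occurs; negative binomial, r=4, p=0.62.
P(Y=5) = C(4,3) · p^4 · (1−p)^1
= 4 · 0.14776 · 0.38 = 0.224600

0.2246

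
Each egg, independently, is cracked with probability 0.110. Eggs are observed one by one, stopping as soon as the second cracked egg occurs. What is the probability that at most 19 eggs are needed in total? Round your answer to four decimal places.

Finishing within 19 eggs ⇔ at least 2 successes in the first 19. With X ~ Binomial(19, 0.11), P(Y ≤ 19) = 1 − P(X ≤ 1).
  k=0: C(19,0)·0.11^0·0.89^19 = 0.109247
  k=1: C(19,1)·0.11^1·0.89^18 = 0.256547
1 − 0.365794 = 0.634206

0.6342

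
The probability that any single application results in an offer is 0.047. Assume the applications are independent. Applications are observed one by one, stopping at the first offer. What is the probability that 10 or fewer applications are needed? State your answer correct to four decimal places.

0.3821

Y = number of applications to the first success; geometric, p = 0.047.
P(Y ≤ 10) = 1 − (1−p)^10 = 1 − 0.617915 = 0.382085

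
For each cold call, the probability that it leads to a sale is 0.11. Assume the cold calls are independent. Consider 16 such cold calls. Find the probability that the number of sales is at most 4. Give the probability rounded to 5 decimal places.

0.97515

X ~ Binomial(16, 0.11); P(X ≤ 4) = Σ C(16,k) p^k (1−p)^(16−k) over k:
  k=0: C(16,0)·0.11^0·0.89^16 = 0.1549673
  k=1: C(16,1)·0.11^1·0.89^15 = 0.3064522
  k=2: C(16,2)·0.11^2·0.89^14 = 0.2840709
  k=3: C(16,3)·0.11^3·0.89^13 = 0.1638461
  k=4: C(16,4)·0.11^4·0.89^12 = 0.0658146
Total = 0.9751511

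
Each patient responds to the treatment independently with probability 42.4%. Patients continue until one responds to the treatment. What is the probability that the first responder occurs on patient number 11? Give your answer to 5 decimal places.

Geometric (trials to first success), p = 0.424.
P(Y = 11) = (1−p)^10 · p = 0.00402 · 0.424 = 0.0017045

0.00170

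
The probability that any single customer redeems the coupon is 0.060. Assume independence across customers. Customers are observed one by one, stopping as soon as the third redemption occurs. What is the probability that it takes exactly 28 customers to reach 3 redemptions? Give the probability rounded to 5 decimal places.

0.01614

Y = trial on which the third success occurs; negative binomial, r=3, p=0.06.
P(Y=28) = C(27,2) · p^3 · (1−p)^25
= 351 · 0.000216 · 0.21291 = 0.0161420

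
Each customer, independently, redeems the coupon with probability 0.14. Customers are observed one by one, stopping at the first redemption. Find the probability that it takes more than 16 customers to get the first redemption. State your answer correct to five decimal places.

0.08953

Y = number of customers to the first success; geometric, p = 0.14.
P(Y > 16) = P(first 16 all fail) = (1−p)^16 = 0.0895314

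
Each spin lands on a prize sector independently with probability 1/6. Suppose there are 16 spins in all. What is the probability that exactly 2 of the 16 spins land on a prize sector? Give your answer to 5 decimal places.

0.25962

X ~ Binomial(n=16, p=0.166667).
P(X=2) = C(16,2) · p^2 · (1−p)^14
= 120 · 0.027778 · 0.077887 = 0.2596219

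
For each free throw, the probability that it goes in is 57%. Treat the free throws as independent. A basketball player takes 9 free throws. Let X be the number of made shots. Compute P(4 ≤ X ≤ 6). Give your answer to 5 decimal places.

X ~ Binomial(9, 0.57); P(4 ≤ X ≤ 6) = Σ C(9,k) p^k (1−p)^(9−k) over k:
  k=4: C(9,4)·0.57^4·0.43^5 = 0.1955295
  k=5: C(9,5)·0.57^5·0.43^4 = 0.2591902
  k=6: C(9,6)·0.57^6·0.43^3 = 0.2290518
Total = 0.6837716

0.68377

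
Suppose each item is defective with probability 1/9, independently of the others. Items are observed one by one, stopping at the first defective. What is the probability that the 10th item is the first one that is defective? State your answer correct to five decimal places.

0.03849

Geometric (trials to first success), p = 0.111111.
P(Y = 10) = (1−p)^9 · p = 0.34644 · 0.111111 = 0.0384933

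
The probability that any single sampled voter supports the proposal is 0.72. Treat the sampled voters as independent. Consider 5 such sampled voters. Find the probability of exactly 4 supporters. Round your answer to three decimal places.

0.376

X ~ Binomial(n=5, p=0.72).
P(X=4) = C(5,4) · p^4 · (1−p)^1
= 5 · 0.26874 · 0.28 = 0.37623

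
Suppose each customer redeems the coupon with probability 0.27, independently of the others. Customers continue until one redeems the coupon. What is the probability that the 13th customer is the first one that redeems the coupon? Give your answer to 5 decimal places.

Geometric (trials to first success), p = 0.27.
P(Y = 13) = (1−p)^12 · p = 0.022902 · 0.27 = 0.0061836

0.00618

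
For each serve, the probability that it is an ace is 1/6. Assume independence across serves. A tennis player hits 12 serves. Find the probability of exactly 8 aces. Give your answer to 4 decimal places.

0.0001

X ~ Binomial(n=12, p=0.166667).
P(X=8) = C(12,8) · p^8 · (1−p)^4
= 495 · 5.9537e-07 · 0.48225 = 0.000142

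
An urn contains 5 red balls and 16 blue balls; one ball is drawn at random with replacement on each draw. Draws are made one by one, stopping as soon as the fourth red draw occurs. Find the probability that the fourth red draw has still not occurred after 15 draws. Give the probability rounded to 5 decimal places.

Needing more than 15 draws ⇔ fewer than 4 successes in the first 15. With X ~ Binomial(15, 0.238095), P(Y > 15) = P(X ≤ 3).
  k=0: C(15,0)·0.238095^0·0.761905^15 = 0.0169243
  k=1: C(15,1)·0.238095^1·0.761905^14 = 0.0793326
  k=2: C(15,2)·0.238095^2·0.761905^13 = 0.1735400
  k=3: C(15,3)·0.238095^3·0.761905^12 = 0.2350021
P(X ≤ 3) = 0.5047990

0.50480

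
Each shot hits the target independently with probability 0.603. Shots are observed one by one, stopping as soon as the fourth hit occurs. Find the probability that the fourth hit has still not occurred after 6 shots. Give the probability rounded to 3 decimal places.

0.449

Needing more than 6 shots ⇔ fewer than 4 successes in the first 6. With X ~ Binomial(6, 0.603), P(Y > 6) = P(X ≤ 3).
  k=0: C(6,0)·0.603^0·0.397^6 = 0.00392
  k=1: C(6,1)·0.603^1·0.397^5 = 0.03568
  k=2: C(6,2)·0.603^2·0.397^4 = 0.13548
  k=3: C(6,3)·0.603^3·0.397^3 = 0.27438
P(X ≤ 3) = 0.44946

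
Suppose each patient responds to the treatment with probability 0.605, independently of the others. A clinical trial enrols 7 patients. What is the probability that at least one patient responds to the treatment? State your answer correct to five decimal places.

0.99850

P(at least one) = 1 − P(none) = 1 − (1 − 0.605)^7
= 1 − 0.0015003 = 0.9984997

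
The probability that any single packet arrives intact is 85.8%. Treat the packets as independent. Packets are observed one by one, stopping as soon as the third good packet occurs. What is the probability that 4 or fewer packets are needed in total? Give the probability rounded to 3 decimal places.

Finishing within 4 packets ⇔ at least 3 successes in the first 4. With X ~ Binomial(4, 0.858), P(Y ≤ 4) = 1 − P(X ≤ 2).
  k=0: C(4,0)·0.858^0·0.142^4 = 0.00041
  k=1: C(4,1)·0.858^1·0.142^3 = 0.00983
  k=2: C(4,2)·0.858^2·0.142^2 = 0.08906
1 − 0.09930 = 0.90070

0.901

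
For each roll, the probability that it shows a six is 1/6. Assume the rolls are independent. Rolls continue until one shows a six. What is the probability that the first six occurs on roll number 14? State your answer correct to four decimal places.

0.0156

Geometric (trials to first success), p = 0.166667.
P(Y = 14) = (1−p)^13 · p = 0.093464 · 0.166667 = 0.015577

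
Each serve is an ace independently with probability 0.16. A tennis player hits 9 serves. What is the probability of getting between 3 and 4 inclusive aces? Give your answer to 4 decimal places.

0.1554

X ~ Binomial(9, 0.16); P(3 ≤ X ≤ 4) = Σ C(9,k) p^k (1−p)^(9−k) over k:
  k=3: C(9,3)·0.16^3·0.84^6 = 0.120869
  k=4: C(9,4)·0.16^4·0.84^5 = 0.034534
Total = 0.155403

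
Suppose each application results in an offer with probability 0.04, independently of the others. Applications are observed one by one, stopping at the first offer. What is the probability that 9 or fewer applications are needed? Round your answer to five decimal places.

0.30747

Y = number of applications to the first success; geometric, p = 0.04.
P(Y ≤ 9) = 1 − (1−p)^9 = 1 − 0.6925340 = 0.3074660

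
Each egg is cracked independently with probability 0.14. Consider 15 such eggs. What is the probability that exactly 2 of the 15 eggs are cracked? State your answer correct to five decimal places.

X ~ Binomial(n=15, p=0.14).
P(X=2) = C(15,2) · p^2 · (1−p)^13
= 105 · 0.0196 · 0.14076 = 0.2896845

0.28968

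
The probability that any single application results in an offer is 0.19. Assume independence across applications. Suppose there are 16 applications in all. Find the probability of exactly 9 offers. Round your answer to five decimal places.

X ~ Binomial(n=16, p=0.19).
P(X=9) = C(16,9) · p^9 · (1−p)^7
= 11440 · 3.2269e-07 · 0.22877 = 0.0008445

0.00084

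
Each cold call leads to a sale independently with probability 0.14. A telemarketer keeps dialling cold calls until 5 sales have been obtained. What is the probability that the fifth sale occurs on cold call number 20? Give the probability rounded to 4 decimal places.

Y = trial on which the fifth success occurs; negative binomial, r=5, p=0.14.
P(Y=20) = C(19,4) · p^5 · (1−p)^15
= 3876 · 5.3782e-05 · 0.10411 = 0.021702

0.0217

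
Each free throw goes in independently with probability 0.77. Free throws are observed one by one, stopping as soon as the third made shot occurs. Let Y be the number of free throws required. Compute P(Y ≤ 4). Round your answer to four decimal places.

0.7715

Finishing within 4 free throws ⇔ at least 3 successes in the first 4. With X ~ Binomial(4, 0.77), P(Y ≤ 4) = 1 − P(X ≤ 2).
  k=0: C(4,0)·0.77^0·0.23^4 = 0.002798
  k=1: C(4,1)·0.77^1·0.23^3 = 0.037474
  k=2: C(4,2)·0.77^2·0.23^2 = 0.188186
1 − 0.228459 = 0.771541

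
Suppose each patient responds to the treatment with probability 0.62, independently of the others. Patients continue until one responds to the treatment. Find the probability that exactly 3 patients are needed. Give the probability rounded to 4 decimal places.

0.0895

Geometric (trials to first success), p = 0.62.
P(Y = 3) = (1−p)^2 · p = 0.1444 · 0.62 = 0.089528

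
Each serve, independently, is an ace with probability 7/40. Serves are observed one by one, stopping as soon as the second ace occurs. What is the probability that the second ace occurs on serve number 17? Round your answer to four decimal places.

0.0274

Y = trial on which the second success occurs; negative binomial, r=2, p=0.175.
P(Y=17) = C(16,1) · p^2 · (1−p)^15
= 16 · 0.030625 · 0.055822 = 0.027353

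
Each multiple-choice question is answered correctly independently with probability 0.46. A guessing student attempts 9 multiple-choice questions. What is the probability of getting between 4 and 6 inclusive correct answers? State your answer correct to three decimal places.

0.605

X ~ Binomial(9, 0.46); P(4 ≤ X ≤ 6) = Σ C(9,k) p^k (1−p)^(9−k) over k:
  k=4: C(9,4)·0.46^4·0.54^5 = 0.25904
  k=5: C(9,5)·0.46^5·0.54^4 = 0.22067
  k=6: C(9,6)·0.46^6·0.54^3 = 0.12532
Total = 0.60502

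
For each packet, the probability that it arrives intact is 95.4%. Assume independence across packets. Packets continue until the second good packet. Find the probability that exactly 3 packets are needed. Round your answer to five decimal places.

0.08373

Y = trial on which the second success occurs; negative binomial, r=2, p=0.954.
P(Y=3) = C(2,1) · p^2 · (1−p)^1
= 2 · 0.91012 · 0.046 = 0.0837307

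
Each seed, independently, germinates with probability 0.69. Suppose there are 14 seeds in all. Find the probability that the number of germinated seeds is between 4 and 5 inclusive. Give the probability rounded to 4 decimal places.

X ~ Binomial(14, 0.69); P(4 ≤ X ≤ 5) = Σ C(14,k) p^k (1−p)^(14−k) over k:
  k=4: C(14,4)·0.69^4·0.31^10 = 0.001860
  k=5: C(14,5)·0.69^5·0.31^9 = 0.008279
Total = 0.010138

0.0101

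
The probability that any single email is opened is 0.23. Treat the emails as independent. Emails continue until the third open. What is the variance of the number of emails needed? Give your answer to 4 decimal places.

43.6673

Y = total emails until the third success; negative binomial with r=3, p=0.23.
Var(Y) = r(1−p)/p² = 3·0.77 / 0.23² = 43.667297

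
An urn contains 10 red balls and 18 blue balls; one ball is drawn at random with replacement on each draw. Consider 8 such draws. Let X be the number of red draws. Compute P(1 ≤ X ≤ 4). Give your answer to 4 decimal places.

0.8563

X ~ Binomial(8, 0.357143); P(1 ≤ X ≤ 4) = Σ C(8,k) p^k (1−p)^(8−k) over k:
  k=1: C(8,1)·0.357143^1·0.642857^7 = 0.129638
  k=2: C(8,2)·0.357143^2·0.642857^6 = 0.252074
  k=3: C(8,3)·0.357143^3·0.642857^5 = 0.280083
  k=4: C(8,4)·0.357143^4·0.642857^4 = 0.194502
Total = 0.856297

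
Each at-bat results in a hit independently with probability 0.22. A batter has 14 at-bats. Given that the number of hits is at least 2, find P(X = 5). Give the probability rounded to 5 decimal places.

0.13013

X ~ Binomial(14, 0.22). Want P(X=5 | X≥2) = P(X=5) / P(X≥2).
P(X=5) = C(14,5)·0.22^5·0.78^9 = 0.1102628
P(X≥2) = 1 − 0.0308549 − 0.1218374 = 0.8473077
Ratio = 0.1102628 / 0.8473077 = 0.1301331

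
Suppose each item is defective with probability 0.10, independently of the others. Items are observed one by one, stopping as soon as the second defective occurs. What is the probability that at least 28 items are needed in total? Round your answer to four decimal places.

Needing more than 27 items ⇔ fewer than 2 successes in the first 27. With X ~ Binomial(27, 0.10), P(Y > 27) = P(X ≤ 1).
  k=0: C(27,0)·0.10^0·0.90^27 = 0.058150
  k=1: C(27,1)·0.10^1·0.90^26 = 0.174449
P(X ≤ 1) = 0.232599

0.2326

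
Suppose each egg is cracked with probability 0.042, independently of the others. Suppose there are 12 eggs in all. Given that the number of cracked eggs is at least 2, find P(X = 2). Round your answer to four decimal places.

X ~ Binomial(12, 0.042). Want P(X=2 | X≥2) = P(X=2) / P(X≥2).
P(X=2) = C(12,2)·0.042^2·0.958^10 = 0.075805
P(X≥2) = 1 − 0.597566 − 0.314377 = 0.088056
Ratio = 0.075805 / 0.088056 = 0.860868

0.8609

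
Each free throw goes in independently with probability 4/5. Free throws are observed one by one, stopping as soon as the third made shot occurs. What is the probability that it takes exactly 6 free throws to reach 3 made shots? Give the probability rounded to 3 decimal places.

Y = trial on which the third success occurs; negative binomial, r=3, p=0.80.
P(Y=6) = C(5,2) · p^3 · (1−p)^3
= 10 · 0.512 · 0.008 = 0.04096

0.041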